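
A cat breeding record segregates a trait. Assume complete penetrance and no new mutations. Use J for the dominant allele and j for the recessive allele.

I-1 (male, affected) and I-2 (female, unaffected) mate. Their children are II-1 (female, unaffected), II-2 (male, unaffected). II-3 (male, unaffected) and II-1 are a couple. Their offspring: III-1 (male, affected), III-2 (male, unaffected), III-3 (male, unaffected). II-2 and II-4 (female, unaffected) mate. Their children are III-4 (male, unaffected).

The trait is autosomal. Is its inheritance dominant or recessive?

recessive

II-3 and II-1 are both unaffected yet have an affected child III-1. Under dominance, an affected child requires at least one affected parent, so the trait cannot be dominant.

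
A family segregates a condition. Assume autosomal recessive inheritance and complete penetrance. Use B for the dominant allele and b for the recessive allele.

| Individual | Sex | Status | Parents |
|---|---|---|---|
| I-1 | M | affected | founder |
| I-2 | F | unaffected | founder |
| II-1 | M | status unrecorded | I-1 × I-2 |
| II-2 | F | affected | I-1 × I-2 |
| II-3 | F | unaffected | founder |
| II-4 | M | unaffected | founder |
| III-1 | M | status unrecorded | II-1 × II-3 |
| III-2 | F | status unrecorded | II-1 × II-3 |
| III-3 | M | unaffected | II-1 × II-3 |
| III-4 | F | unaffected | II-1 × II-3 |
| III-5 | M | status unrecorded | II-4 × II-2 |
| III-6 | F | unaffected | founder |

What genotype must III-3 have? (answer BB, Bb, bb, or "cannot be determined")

cannot be determined

III-3's phenotype allows BB or Bb, and no parent or child forces a single allele at both positions; consistent genotype assignments exist with III-3 as BB or Bb.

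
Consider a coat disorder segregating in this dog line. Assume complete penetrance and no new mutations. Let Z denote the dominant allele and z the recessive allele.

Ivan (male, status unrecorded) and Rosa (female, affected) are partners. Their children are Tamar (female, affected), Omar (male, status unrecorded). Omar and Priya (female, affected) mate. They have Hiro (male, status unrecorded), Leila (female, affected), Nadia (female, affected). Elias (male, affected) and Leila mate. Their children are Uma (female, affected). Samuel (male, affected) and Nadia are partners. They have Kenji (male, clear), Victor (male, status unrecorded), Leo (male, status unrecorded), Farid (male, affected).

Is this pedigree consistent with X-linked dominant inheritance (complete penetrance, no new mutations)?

Yes

A consistent assignment under X-linked dominant exists: Ivan X^Z Y, Rosa X^Z X^Z, Tamar X^Z X^Z, Omar X^Z Y, Priya X^Z X^z, Hiro X^Z Y, Leila X^Z X^Z, Nadia X^Z X^z, Elias X^Z Y, Samuel X^Z Y, Uma X^Z X^Z, Kenji X^z Y, Victor X^Z Y, Leo X^Z Y, Farid X^Z Y.
In this assignment every recorded phenotype matches its genotype and every non-founder's genotype is obtainable from its parents' genotypes, so the pedigree is consistent.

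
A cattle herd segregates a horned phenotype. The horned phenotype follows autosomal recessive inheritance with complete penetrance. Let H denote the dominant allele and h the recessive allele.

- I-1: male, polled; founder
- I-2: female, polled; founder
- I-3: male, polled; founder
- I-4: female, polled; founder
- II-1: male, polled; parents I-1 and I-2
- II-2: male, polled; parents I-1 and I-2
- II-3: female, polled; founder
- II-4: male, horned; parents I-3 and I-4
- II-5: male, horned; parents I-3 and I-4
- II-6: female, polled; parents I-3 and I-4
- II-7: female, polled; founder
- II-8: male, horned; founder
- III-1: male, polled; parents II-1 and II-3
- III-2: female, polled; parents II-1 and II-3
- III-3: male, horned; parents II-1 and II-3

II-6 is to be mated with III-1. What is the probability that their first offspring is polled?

I-3 is polled so carries H and passed h to II-4 (hh), so I-3 is Hh.
I-4 is polled so carries H and passed h to II-4 (hh), so I-4 is Hh.
II-6 is a polled offspring of I-3 (Hh) × I-4 (Hh), whose cross gives 1/4 HH : 1/2 Hh : 1/4 hh; conditioning on being polled, II-6 is HH with probability 1/3, Hh with probability 2/3.
II-1 is polled so carries H and passed h to III-3 (hh), so II-1 is Hh.
II-3 is polled so carries H and passed h to III-3 (hh), so II-3 is Hh.
III-1 is a polled offspring of II-1 (Hh) × II-3 (Hh), whose cross gives 1/4 HH : 1/2 Hh : 1/4 hh; conditioning on being polled, III-1 is HH with probability 1/3, Hh with probability 2/3.
Summing over parental genotype combinations, P(offspring is polled) = 1/9·1 + 2/9·1 + 2/9·1 + 4/9·3/4 = 8/9.

8/9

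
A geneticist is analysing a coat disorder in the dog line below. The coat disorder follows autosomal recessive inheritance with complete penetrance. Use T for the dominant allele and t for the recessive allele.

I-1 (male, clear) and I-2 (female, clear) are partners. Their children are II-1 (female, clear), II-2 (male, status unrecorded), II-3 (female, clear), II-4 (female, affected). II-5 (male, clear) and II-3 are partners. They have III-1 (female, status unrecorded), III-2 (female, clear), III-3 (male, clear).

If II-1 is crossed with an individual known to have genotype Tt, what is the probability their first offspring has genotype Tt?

I-1 is clear so carries T and passed t to II-4 (tt), so I-1 is Tt.
I-2 is clear so carries T and passed t to II-4 (tt), so I-2 is Tt.
II-1 is a clear offspring of I-1 (Tt) × I-2 (Tt), whose cross gives 1/4 TT : 1/2 Tt : 1/4 tt; conditioning on being clear, II-1 is TT with probability 1/3, Tt with probability 2/3.
Summing over parental genotype combinations, P(offspring has genotype Tt) = 1/3·1/2 + 2/3·1/2 = 1/2.

1/2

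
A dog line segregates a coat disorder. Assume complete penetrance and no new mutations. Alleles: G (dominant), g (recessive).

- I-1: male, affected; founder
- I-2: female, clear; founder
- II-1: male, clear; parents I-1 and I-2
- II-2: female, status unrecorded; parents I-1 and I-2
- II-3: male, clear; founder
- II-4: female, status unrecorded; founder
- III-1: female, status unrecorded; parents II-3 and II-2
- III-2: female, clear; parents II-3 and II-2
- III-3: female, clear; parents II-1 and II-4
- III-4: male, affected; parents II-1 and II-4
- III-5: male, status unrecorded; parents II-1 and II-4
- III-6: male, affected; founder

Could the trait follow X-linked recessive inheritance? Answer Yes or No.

Yes

A consistent assignment under X-linked recessive exists: I-1 X^g Y, I-2 X^G X^G, II-1 X^G Y, II-2 X^G X^g, II-3 X^G Y, II-4 X^G X^g, III-1 X^G X^G, III-2 X^G X^G, III-3 X^G X^G, III-4 X^g Y, III-5 X^G Y, III-6 X^g Y.
In this assignment every recorded phenotype matches its genotype and every non-founder's genotype is obtainable from its parents' genotypes, so the pedigree is consistent.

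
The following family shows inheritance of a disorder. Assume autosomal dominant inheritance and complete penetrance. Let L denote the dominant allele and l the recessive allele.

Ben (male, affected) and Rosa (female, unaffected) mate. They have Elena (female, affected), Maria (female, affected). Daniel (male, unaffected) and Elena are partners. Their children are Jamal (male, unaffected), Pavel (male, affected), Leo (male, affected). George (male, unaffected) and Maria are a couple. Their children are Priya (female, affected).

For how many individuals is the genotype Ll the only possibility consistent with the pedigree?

5

Obligate heterozygotes: Elena is affected so carries L and received l from Rosa (ll), so Elena is Ll; Maria is affected so carries L and received l from Rosa (ll), so Maria is Ll; Pavel is affected so carries L and received l from Daniel (ll), so Pavel is Ll; Leo is affected so carries L and received l from Daniel (ll), so Leo is Ll; Priya is affected so carries L and received l from George (ll), so Priya is Ll.
Every other individual is either homozygous by phenotype or has at least one consistent homozygous assignment, so the count is 5.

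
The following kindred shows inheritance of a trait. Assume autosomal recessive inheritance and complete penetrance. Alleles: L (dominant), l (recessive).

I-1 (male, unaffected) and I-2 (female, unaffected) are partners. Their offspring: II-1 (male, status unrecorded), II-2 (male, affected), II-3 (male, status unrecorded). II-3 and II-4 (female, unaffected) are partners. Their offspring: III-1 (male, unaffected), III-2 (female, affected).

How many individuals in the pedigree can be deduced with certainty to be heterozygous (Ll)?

Obligate heterozygotes: I-1 is unaffected so carries L and passed l to II-2 (ll), so I-1 is Ll; I-2 is unaffected so carries L and passed l to II-2 (ll), so I-2 is Ll; II-4 is unaffected so carries L and passed l to III-2 (ll), so II-4 is Ll.
Every other individual is either homozygous by phenotype or has at least one consistent homozygous assignment, so the count is 3.

3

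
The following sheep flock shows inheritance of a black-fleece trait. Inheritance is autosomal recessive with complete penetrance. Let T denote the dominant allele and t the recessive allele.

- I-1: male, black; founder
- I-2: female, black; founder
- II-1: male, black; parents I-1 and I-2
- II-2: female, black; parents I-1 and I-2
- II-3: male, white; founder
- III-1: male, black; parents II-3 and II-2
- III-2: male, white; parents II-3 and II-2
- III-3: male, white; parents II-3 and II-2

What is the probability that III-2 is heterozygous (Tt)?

III-2 is white so carries T and received t from II-2 (tt), so III-2 is Tt, giving P(Tt) = 1.

1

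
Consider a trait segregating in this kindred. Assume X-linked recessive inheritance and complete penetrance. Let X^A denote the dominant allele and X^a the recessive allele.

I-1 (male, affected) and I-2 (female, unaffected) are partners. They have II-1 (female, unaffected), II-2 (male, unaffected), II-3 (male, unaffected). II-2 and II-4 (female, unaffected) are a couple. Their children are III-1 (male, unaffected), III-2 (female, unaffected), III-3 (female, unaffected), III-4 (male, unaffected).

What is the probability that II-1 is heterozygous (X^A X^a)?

II-1 is unaffected so carries A and received a from I-1 (X^a Y), so II-1 is X^A X^a, giving P(X^A X^a) = 1.

1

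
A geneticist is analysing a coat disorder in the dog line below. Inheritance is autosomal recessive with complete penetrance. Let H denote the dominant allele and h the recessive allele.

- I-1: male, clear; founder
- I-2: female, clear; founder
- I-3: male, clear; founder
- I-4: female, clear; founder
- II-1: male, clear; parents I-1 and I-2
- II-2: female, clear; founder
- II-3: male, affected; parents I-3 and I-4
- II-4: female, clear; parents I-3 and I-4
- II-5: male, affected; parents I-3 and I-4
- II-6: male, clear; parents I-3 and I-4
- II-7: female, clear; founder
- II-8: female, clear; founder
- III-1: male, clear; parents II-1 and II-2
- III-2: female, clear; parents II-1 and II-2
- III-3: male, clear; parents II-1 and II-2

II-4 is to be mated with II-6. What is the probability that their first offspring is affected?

1/9

I-3 is clear so carries H and passed h to II-3 (hh), so I-3 is Hh.
I-4 is clear so carries H and passed h to II-3 (hh), so I-4 is Hh.
II-4 is a clear offspring of I-3 (Hh) × I-4 (Hh), whose cross gives 1/4 HH : 1/2 Hh : 1/4 hh; conditioning on being clear, II-4 is HH with probability 1/3, Hh with probability 2/3.
II-6 is a clear offspring of I-3 (Hh) × I-4 (Hh), whose cross gives 1/4 HH : 1/2 Hh : 1/4 hh; conditioning on being clear, II-6 is HH with probability 1/3, Hh with probability 2/3.
Summing over parental genotype combinations, P(offspring is affected) = 4/9·1/4 = 1/9.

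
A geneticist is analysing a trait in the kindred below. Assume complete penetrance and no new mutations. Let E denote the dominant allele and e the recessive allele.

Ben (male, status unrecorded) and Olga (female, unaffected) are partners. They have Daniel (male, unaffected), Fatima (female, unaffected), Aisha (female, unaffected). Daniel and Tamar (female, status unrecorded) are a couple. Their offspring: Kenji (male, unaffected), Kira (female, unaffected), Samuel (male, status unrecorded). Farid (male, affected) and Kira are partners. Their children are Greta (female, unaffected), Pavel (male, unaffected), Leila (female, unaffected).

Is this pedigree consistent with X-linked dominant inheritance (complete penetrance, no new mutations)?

Under X-linked dominant, Greta (unaffected, female) cannot arise from Farid (affected) × Kira (unaffected).

No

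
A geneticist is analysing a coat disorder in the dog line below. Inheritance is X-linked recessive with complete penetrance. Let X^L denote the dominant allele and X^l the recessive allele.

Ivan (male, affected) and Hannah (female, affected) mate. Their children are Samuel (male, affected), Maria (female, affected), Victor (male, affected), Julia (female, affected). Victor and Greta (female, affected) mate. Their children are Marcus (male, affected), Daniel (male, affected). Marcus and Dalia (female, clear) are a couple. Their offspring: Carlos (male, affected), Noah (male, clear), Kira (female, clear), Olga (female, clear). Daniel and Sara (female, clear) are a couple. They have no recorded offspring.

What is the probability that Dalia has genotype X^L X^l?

Dalia is clear so carries L and passed l to Carlos (X^l Y), so Dalia is X^L X^l, giving P(X^L X^l) = 1.

1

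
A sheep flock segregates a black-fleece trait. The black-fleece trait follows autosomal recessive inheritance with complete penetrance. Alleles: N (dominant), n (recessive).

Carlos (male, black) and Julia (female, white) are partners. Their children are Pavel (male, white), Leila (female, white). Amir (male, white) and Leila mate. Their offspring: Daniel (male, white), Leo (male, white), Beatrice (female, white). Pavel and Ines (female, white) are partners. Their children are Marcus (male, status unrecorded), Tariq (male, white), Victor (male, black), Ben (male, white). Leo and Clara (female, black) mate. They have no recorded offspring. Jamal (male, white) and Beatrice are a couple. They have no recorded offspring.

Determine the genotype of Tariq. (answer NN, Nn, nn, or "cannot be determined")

cannot be determined

Tariq's phenotype allows NN or Nn, and no parent or child forces a single allele at both positions; consistent genotype assignments exist with Tariq as NN or Nn.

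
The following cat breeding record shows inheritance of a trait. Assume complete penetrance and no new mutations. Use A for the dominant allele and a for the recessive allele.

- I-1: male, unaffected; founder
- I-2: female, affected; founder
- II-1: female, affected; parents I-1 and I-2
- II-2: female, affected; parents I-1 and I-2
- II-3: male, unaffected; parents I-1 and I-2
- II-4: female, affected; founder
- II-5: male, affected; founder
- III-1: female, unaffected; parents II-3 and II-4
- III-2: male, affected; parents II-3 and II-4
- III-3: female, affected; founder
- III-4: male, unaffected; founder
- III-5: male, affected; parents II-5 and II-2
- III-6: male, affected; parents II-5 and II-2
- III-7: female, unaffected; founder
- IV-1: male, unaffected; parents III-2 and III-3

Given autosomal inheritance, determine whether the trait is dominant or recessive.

dominant

III-2 and III-3 are both affected yet have an unaffected child IV-1. Under a recessive model two affected parents are homozygous and every child would be affected, so the trait cannot be recessive.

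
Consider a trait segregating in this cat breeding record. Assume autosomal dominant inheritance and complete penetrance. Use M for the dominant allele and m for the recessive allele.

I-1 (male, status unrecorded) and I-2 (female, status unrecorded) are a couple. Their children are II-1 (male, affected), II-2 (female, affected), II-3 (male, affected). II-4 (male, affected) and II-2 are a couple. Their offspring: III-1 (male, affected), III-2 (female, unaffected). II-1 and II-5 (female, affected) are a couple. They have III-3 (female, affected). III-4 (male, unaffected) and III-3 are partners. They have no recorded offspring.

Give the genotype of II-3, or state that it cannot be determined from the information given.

cannot be determined

II-3's phenotype allows MM or Mm, and no parent or child forces a single allele at both positions; consistent genotype assignments exist with II-3 as MM or Mm.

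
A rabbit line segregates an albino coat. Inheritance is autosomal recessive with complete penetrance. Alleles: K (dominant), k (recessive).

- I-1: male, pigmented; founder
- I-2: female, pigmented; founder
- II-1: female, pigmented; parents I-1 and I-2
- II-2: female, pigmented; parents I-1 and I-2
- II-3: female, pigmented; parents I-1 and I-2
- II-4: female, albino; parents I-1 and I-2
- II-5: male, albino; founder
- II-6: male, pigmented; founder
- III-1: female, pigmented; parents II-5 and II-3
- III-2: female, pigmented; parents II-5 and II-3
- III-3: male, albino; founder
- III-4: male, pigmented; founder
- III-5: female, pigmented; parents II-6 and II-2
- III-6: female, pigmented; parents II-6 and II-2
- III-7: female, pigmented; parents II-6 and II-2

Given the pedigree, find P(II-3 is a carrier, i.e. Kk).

1/3

I-1 is pigmented so carries K and passed k to II-4 (kk), so I-1 is Kk.
I-2 is pigmented so carries K and passed k to II-4 (kk), so I-2 is Kk.
Their cross gives offspring ratios 1/4 KK : 1/2 Kk : 1/4 kk. Conditioning on II-3 being pigmented, P(Kk) = 1/2 / 3/4 = 2/3 before taking II-3's own offspring into account.
II-5 is albino, so II-5 is kk.
Now use II-3's offspring. Probability of each recorded status — pigmented daughter III-1: 1/2 if II-3 is Kk, 1 if KK; pigmented daughter III-2: 1/2 if II-3 is Kk, 1 if KK.
Bayes: P(Kk) = 2/3·1/4 / (2/3·1/4 + 1/3·1) = 1/3.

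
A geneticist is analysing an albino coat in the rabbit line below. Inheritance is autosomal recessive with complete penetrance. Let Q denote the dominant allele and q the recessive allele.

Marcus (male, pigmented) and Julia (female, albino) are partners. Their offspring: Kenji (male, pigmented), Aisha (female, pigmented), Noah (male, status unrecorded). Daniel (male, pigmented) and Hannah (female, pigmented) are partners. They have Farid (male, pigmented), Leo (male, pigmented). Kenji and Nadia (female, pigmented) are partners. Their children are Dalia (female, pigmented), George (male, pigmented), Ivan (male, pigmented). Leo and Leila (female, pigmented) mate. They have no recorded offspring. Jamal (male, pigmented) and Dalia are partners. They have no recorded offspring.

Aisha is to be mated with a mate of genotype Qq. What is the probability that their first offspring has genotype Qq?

1/2

Aisha is pigmented so carries Q and received q from Julia (qq), so Aisha is Qq.
The cross gives 1/4 QQ : 1/2 Qq : 1/4 qq, so P(offspring has genotype Qq) = 1/2.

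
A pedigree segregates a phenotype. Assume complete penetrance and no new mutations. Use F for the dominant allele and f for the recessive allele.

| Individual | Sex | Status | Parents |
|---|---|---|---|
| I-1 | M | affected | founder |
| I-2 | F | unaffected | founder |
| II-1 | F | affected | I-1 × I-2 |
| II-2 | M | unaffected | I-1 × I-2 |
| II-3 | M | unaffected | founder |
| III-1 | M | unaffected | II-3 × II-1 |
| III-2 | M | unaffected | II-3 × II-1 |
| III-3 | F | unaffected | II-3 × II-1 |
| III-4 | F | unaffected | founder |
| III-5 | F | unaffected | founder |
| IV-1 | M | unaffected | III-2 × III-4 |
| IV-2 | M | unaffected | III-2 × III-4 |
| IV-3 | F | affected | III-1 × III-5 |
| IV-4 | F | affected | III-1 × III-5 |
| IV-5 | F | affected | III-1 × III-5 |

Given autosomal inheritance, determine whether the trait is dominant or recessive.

III-1 and III-5 are both unaffected yet have an affected child IV-3. Under dominance, an affected child requires at least one affected parent, so the trait cannot be dominant.

recessive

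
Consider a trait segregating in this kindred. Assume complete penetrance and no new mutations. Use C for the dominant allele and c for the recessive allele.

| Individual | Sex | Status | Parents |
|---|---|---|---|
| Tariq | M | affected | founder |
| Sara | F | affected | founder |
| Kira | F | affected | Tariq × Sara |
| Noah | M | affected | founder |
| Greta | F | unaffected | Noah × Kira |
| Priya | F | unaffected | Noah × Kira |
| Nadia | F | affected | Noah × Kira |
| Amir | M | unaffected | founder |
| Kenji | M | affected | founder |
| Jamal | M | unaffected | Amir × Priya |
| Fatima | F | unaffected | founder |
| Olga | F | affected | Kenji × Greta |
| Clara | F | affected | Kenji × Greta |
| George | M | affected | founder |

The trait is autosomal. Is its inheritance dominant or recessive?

dominant

Noah and Kira are both affected yet have an unaffected child Greta. Under a recessive model two affected parents are homozygous and every child would be affected, so the trait cannot be recessive.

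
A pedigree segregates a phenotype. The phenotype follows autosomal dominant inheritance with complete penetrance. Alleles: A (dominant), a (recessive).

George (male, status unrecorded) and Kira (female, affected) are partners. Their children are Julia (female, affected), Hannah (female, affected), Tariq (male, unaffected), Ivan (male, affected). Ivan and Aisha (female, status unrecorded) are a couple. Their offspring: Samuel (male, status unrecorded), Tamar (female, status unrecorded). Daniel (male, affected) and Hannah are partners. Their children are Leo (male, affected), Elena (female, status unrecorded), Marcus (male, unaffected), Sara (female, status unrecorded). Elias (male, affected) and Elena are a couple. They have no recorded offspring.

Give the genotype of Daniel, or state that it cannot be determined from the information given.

Aa

From phenotype alone, Daniel is AA or Aa.
Daniel is affected so carries A and passed a to Marcus (aa), so Daniel is Aa.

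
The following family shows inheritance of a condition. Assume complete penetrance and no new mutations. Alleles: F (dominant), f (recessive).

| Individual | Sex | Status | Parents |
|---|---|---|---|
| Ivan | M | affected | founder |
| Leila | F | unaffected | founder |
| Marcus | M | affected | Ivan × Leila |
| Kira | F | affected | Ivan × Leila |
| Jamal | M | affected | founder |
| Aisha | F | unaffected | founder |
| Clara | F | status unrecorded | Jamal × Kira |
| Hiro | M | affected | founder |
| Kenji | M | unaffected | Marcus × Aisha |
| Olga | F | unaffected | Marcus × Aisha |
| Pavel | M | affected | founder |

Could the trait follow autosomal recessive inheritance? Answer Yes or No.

A consistent assignment under autosomal recessive exists: Ivan ff, Leila Ff, Marcus ff, Kira ff, Jamal ff, Aisha FF, Clara ff, Hiro ff, Kenji Ff, Olga Ff, Pavel ff.
In this assignment every recorded phenotype matches its genotype and every non-founder's genotype is obtainable from its parents' genotypes, so the pedigree is consistent.

Yes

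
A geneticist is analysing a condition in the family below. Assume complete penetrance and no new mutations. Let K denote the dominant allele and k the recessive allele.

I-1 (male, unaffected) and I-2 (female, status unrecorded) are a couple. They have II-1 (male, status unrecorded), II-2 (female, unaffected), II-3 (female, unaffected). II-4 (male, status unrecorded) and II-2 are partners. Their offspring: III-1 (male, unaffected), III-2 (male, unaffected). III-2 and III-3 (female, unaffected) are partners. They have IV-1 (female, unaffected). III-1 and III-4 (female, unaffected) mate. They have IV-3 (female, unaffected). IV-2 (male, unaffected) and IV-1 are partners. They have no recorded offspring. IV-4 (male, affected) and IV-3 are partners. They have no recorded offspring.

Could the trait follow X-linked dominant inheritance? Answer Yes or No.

Yes

A consistent assignment under X-linked dominant exists: I-1 X^k Y, I-2 X^K X^k, II-1 X^K Y, II-2 X^k X^k, II-3 X^k X^k, II-4 X^K Y, III-1 X^k Y, III-2 X^k Y, III-3 X^k X^k, III-4 X^k X^k, IV-1 X^k X^k, IV-2 X^k Y, IV-3 X^k X^k, IV-4 X^K Y.
In this assignment every recorded phenotype matches its genotype and every non-founder's genotype is obtainable from its parents' genotypes, so the pedigree is consistent.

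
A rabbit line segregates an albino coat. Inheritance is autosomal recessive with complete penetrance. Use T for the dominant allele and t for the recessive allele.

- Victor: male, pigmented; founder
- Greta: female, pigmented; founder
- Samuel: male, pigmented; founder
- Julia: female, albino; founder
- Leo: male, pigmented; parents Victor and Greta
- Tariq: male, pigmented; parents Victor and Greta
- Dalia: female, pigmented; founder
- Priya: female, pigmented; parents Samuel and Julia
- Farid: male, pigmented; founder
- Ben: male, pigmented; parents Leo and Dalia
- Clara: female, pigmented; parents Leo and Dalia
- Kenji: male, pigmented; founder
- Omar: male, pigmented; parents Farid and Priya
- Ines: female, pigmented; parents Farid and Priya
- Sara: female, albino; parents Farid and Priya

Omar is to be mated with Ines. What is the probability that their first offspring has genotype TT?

4/9

Farid is pigmented so carries T and passed t to Sara (tt), so Farid is Tt.
Priya is pigmented so carries T and received t from Julia (tt), so Priya is Tt.
Omar is a pigmented offspring of Farid (Tt) × Priya (Tt), whose cross gives 1/4 TT : 1/2 Tt : 1/4 tt; conditioning on being pigmented, Omar is TT with probability 1/3, Tt with probability 2/3.
Ines is a pigmented offspring of Farid (Tt) × Priya (Tt), whose cross gives 1/4 TT : 1/2 Tt : 1/4 tt; conditioning on being pigmented, Ines is TT with probability 1/3, Tt with probability 2/3.
Summing over parental genotype combinations, P(offspring has genotype TT) = 1/9·1 + 2/9·1/2 + 2/9·1/2 + 4/9·1/4 = 4/9.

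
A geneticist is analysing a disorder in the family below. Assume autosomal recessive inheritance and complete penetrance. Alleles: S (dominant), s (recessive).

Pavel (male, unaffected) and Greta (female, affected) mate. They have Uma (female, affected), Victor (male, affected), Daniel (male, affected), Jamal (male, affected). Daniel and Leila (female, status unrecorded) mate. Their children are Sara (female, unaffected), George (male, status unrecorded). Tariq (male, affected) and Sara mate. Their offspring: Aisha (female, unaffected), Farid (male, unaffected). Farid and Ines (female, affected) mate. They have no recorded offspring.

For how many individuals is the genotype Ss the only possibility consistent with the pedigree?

Obligate heterozygotes: Pavel is unaffected so carries S and passed s to Uma (ss), so Pavel is Ss; Sara is unaffected so carries S and received s from Daniel (ss), so Sara is Ss; Aisha is unaffected so carries S and received s from Tariq (ss), so Aisha is Ss; Farid is unaffected so carries S and received s from Tariq (ss), so Farid is Ss.
Every other individual is either homozygous by phenotype or has at least one consistent homozygous assignment, so the count is 4.

4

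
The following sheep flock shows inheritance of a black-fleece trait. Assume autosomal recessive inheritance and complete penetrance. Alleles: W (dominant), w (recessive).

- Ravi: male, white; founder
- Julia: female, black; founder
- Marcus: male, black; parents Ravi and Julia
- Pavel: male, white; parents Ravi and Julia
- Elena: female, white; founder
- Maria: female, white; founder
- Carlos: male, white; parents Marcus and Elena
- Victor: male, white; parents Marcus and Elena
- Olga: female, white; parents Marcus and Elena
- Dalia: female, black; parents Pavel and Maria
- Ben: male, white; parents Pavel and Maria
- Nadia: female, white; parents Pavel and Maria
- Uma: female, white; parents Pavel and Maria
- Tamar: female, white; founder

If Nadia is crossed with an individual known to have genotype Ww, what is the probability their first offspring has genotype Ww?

Pavel is white so carries W and received w from Julia (ww), so Pavel is Ww.
Maria is white so carries W and passed w to Dalia (ww), so Maria is Ww.
Nadia is a white offspring of Pavel (Ww) × Maria (Ww), whose cross gives 1/4 WW : 1/2 Ww : 1/4 ww; conditioning on being white, Nadia is WW with probability 1/3, Ww with probability 2/3.
Summing over parental genotype combinations, P(offspring has genotype Ww) = 1/3·1/2 + 2/3·1/2 = 1/2.

1/2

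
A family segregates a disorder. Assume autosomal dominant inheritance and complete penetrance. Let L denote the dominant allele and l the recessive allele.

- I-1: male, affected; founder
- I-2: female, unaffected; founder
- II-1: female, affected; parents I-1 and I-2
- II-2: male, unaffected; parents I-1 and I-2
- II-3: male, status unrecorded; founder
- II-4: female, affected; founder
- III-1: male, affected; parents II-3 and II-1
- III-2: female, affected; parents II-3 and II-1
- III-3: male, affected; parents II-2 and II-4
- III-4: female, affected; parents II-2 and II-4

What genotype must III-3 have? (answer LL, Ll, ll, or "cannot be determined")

From phenotype alone, III-3 is LL or Ll.
III-3 is affected so carries L and received l from II-2 (ll), so III-3 is Ll.

Ll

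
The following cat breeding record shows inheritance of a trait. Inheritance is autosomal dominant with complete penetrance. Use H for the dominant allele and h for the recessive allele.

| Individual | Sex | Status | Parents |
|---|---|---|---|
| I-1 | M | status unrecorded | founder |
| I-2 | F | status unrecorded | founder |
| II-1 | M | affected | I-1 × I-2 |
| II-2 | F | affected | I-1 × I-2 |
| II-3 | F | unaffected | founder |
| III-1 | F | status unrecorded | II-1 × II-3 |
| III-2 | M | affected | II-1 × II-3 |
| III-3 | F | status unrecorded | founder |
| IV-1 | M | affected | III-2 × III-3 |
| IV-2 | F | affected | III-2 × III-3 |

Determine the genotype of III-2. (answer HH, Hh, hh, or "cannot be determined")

From phenotype alone, III-2 is HH or Hh.
III-2 is affected so carries H and received h from II-3 (hh), so III-2 is Hh.

Hh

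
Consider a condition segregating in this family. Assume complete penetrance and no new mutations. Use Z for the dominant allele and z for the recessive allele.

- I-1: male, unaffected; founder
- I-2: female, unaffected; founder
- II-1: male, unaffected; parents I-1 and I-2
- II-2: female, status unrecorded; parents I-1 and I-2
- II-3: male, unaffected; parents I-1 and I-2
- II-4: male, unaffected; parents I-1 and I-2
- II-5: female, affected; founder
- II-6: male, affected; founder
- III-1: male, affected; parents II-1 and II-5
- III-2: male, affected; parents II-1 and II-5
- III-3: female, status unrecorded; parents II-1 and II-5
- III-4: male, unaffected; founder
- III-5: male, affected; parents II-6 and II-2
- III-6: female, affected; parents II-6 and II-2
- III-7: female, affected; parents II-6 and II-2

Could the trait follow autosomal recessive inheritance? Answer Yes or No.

A consistent assignment under autosomal recessive exists: I-1 ZZ, I-2 Zz, II-1 Zz, II-2 Zz, II-3 ZZ, II-4 ZZ, II-5 zz, II-6 zz, III-1 zz, III-2 zz, III-3 Zz, III-4 ZZ, III-5 zz, III-6 zz, III-7 zz.
In this assignment every recorded phenotype matches its genotype and every non-founder's genotype is obtainable from its parents' genotypes, so the pedigree is consistent.

Yes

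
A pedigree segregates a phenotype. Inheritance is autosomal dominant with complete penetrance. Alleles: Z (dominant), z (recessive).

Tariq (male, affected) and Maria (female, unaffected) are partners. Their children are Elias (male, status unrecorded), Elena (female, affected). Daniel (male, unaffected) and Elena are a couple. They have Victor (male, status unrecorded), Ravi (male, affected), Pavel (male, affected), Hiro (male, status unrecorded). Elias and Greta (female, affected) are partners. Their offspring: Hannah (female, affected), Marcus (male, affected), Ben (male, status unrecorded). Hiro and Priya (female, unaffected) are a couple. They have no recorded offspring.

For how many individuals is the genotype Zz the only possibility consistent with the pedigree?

Obligate heterozygotes: Elena is affected so carries Z and received z from Maria (zz), so Elena is Zz; Ravi is affected so carries Z and received z from Daniel (zz), so Ravi is Zz; Pavel is affected so carries Z and received z from Daniel (zz), so Pavel is Zz.
Every other individual is either homozygous by phenotype or has at least one consistent homozygous assignment, so the count is 3.

3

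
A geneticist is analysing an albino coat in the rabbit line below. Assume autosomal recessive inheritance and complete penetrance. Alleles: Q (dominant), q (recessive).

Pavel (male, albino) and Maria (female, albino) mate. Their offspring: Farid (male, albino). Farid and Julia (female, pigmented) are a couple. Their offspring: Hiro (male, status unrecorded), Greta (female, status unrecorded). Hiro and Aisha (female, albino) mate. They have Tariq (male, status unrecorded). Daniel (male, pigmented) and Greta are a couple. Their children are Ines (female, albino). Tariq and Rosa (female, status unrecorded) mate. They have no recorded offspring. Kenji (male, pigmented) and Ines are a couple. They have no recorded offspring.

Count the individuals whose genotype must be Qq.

1

Obligate heterozygotes: Daniel is pigmented so carries Q and passed q to Ines (qq), so Daniel is Qq.
Every other individual is either homozygous by phenotype or has at least one consistent homozygous assignment, so the count is 1.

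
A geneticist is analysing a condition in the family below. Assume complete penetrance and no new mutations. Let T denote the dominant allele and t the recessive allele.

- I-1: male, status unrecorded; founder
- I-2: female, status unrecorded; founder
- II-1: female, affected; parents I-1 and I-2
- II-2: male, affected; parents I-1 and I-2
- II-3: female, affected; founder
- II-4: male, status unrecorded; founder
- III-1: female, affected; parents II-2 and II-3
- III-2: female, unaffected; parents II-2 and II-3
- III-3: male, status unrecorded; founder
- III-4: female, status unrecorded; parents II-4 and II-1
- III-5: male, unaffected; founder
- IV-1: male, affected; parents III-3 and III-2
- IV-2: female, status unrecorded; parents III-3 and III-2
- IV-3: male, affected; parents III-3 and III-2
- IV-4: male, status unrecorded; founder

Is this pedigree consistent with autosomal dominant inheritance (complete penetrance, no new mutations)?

A consistent assignment under autosomal dominant exists: I-1 TT, I-2 Tt, II-1 TT, II-2 Tt, II-3 Tt, II-4 TT, III-1 TT, III-2 tt, III-3 TT, III-4 TT, III-5 tt, IV-1 Tt, IV-2 Tt, IV-3 Tt, IV-4 TT.
In this assignment every recorded phenotype matches its genotype and every non-founder's genotype is obtainable from its parents' genotypes, so the pedigree is consistent.

Yes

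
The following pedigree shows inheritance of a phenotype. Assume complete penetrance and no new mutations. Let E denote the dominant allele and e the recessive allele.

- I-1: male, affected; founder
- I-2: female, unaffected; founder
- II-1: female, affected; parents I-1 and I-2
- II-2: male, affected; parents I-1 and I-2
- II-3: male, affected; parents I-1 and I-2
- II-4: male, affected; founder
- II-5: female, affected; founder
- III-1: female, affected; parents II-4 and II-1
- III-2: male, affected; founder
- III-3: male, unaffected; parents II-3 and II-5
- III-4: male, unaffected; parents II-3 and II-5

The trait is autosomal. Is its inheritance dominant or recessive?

dominant

II-3 and II-5 are both affected yet have an unaffected child III-3. Under a recessive model two affected parents are homozygous and every child would be affected, so the trait cannot be recessive.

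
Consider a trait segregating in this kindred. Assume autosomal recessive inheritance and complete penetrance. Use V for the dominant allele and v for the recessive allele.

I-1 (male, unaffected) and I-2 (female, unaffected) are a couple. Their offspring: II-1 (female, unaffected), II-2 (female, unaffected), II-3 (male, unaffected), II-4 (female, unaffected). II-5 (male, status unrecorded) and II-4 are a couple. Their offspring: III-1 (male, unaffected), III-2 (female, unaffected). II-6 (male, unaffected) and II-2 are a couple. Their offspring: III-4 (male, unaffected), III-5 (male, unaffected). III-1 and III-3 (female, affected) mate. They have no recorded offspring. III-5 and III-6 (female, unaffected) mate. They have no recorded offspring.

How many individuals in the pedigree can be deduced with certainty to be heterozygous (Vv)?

No individual's genotype is forced to Vv by the pedigree, so the count is 0.

0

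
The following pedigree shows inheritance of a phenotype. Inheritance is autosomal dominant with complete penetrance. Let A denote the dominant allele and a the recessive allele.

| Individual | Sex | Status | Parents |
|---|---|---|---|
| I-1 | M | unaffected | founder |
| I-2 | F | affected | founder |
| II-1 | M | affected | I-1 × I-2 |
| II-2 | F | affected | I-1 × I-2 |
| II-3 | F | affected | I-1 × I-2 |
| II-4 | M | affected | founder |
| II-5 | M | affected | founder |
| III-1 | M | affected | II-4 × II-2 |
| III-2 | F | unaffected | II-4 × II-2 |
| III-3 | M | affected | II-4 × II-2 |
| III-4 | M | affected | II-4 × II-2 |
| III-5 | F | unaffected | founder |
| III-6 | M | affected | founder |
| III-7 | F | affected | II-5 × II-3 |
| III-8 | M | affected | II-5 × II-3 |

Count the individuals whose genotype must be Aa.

4

Obligate heterozygotes: II-1 is affected so carries A and received a from I-1 (aa), so II-1 is Aa; II-2 is affected so carries A and received a from I-1 (aa), so II-2 is Aa; II-3 is affected so carries A and received a from I-1 (aa), so II-3 is Aa; II-4 is affected so carries A and passed a to III-2 (aa), so II-4 is Aa.
Every other individual is either homozygous by phenotype or has at least one consistent homozygous assignment, so the count is 4.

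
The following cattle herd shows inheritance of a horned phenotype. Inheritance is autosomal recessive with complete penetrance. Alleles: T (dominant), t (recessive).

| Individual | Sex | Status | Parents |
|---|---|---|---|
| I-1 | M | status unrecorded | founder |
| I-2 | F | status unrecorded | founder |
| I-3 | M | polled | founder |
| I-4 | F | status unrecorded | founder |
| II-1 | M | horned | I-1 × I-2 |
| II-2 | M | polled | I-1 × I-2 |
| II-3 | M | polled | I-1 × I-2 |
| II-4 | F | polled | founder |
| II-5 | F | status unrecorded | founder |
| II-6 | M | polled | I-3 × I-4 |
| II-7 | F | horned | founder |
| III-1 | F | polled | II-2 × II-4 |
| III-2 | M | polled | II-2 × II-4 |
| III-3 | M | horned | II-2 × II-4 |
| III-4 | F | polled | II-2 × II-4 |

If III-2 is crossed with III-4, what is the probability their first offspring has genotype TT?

4/9

II-2 is polled so carries T and passed t to III-3 (tt), so II-2 is Tt.
II-4 is polled so carries T and passed t to III-3 (tt), so II-4 is Tt.
III-2 is a polled offspring of II-2 (Tt) × II-4 (Tt), whose cross gives 1/4 TT : 1/2 Tt : 1/4 tt; conditioning on being polled, III-2 is TT with probability 1/3, Tt with probability 2/3.
III-4 is a polled offspring of II-2 (Tt) × II-4 (Tt), whose cross gives 1/4 TT : 1/2 Tt : 1/4 tt; conditioning on being polled, III-4 is TT with probability 1/3, Tt with probability 2/3.
Summing over parental genotype combinations, P(offspring has genotype TT) = 1/9·1 + 2/9·1/2 + 2/9·1/2 + 4/9·1/4 = 4/9.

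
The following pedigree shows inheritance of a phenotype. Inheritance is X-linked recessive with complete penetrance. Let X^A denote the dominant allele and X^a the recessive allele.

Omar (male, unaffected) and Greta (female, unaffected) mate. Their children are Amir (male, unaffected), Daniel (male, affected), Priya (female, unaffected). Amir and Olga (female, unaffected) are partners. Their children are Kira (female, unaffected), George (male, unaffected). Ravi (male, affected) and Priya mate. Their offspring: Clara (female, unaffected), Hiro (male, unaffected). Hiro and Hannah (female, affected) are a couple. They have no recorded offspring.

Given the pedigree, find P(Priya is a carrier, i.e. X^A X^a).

Omar is unaffected, so Omar is X^A Y.
Greta is unaffected so carries A and passed a to Daniel (X^a Y), so Greta is X^A X^a.
Their cross gives offspring ratios 1/2 X^A X^A : 1/2 X^A X^a. Conditioning on Priya being unaffected, P(X^A X^a) = 1/2 / 1 = 1/2 before taking Priya's own offspring into account.
Ravi is affected, so Ravi is X^a Y.
Now use Priya's offspring. Probability of each recorded status — unaffected daughter Clara: 1/2 if Priya is X^A X^a, 1 if X^A X^A; unaffected son Hiro: 1/2 if Priya is X^A X^a, 1 if X^A X^A.
Bayes: P(X^A X^a) = 1/2·1/4 / (1/2·1/4 + 1/2·1) = 1/5.

1/5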